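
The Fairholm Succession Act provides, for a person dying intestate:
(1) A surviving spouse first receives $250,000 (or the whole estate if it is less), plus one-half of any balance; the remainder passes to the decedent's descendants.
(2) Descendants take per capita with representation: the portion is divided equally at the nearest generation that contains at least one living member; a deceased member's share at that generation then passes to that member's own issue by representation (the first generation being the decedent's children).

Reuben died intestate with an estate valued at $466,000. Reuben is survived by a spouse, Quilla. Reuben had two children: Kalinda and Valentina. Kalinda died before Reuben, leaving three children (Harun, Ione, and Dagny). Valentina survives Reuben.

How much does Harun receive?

Harun receives $18,000.

Quilla first takes $250,000, leaving a balance of $216,000. Quilla then takes one-half of the balance ($108,000), for a total of $358,000. The remaining $108,000 passes to the descendants.
The descendants' portion ($108,000) is divided into 2 shares of $54,000: Valentina takes $54,000; Kalinda's $54,000 share passes to Kalinda's issue.
Kalinda's share ($54,000) is divided into 3 shares of $18,000: Harun, Ione, and Dagny each take $18,000.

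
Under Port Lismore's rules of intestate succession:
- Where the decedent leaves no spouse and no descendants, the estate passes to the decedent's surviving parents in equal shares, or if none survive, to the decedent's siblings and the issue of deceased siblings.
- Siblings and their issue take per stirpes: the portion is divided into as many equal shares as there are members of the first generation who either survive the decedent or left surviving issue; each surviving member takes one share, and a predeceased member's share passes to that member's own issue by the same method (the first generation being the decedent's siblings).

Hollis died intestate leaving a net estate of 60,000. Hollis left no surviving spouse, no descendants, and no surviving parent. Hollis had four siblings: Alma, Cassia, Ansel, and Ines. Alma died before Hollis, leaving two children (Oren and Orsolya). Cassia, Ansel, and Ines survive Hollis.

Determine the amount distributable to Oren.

The entire 60,000 passes to the siblings and their issue.
That amount (60,000) is divided into 4 shares of 15,000: Cassia, Ansel, and Ines each take 15,000; Alma's 15,000 share passes to Alma's issue.
Alma's share (15,000) is divided into 2 shares of 7,500: Oren and Orsolya each take 7,500.

Oren receives 7,500.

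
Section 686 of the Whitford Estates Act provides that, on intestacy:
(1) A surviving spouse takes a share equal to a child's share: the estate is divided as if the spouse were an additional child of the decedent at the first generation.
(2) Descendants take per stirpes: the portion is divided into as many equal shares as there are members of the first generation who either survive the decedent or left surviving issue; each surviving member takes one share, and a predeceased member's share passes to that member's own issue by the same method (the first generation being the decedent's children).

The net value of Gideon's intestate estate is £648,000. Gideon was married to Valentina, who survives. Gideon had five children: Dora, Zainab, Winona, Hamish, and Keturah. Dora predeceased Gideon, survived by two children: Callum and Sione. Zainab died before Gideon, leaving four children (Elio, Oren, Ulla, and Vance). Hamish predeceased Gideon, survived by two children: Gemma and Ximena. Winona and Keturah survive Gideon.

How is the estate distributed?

The spouse counts as an additional share at the children's level, so there are 6 primary shares of £108,000. Valentina takes one such share (£108,000).
The children's combined portion (£540,000) is divided into 5 shares of £108,000: Winona and Keturah each take £108,000; Dora's £108,000 share passes to Dora's issue; Zainab's £108,000 share passes to Zainab's issue; Hamish's £108,000 share passes to Hamish's issue.
Dora's share (£108,000) is divided into 2 shares of £54,000: Callum and Sione each take £54,000.
Zainab's share (£108,000) is divided into 4 shares of £27,000: Elio, Oren, Ulla, and Vance each take £27,000.
Hamish's share (£108,000) is divided into 2 shares of £54,000: Gemma and Ximena each take £54,000.

Valentina: £108,000; Callum: £54,000; Sione: £54,000; Elio: £27,000; Oren: £27,000; Ulla: £27,000; Vance: £27,000; Winona: £108,000; Gemma: £54,000; Ximena: £54,000; Keturah: £108,000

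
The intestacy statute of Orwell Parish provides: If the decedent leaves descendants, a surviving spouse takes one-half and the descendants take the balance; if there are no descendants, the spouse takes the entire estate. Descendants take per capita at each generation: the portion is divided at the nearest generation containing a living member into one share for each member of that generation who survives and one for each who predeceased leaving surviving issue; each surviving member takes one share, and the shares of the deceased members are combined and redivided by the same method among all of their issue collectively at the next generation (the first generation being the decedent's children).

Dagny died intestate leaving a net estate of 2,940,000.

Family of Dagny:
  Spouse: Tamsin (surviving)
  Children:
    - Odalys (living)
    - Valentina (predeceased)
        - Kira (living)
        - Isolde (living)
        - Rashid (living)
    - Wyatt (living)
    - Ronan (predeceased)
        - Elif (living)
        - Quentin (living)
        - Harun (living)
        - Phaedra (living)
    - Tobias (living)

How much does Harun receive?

Harun receives 84,000.

Tamsin takes one-half of 2,940,000 = 1,470,000. The remaining 1,470,000 passes to the descendants.
The descendants' portion (1,470,000) is divided at the children's generation into 5 shares of 294,000. Odalys, Wyatt, and Tobias each take 294,000. The 2 shares of the deceased (Valentina and Ronan) are combined into a pool of 588,000.
That pool (588,000) is divided at the grandchildren's generation equally among Kira, Isolde, Rashid, Elif, Quentin, Harun, and Phaedra: 84,000 each.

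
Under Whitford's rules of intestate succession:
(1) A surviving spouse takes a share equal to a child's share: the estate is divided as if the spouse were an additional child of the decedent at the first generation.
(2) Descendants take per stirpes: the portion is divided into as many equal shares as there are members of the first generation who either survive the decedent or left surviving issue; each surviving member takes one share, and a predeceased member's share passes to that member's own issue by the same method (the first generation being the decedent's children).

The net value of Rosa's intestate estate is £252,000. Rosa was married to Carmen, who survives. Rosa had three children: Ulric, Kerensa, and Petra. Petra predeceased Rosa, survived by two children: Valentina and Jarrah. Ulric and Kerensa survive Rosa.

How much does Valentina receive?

The spouse counts as an additional share at the children's level, so there are 4 primary shares of £63,000. Carmen takes one such share (£63,000).
The children's combined portion (£189,000) is divided into 3 shares of £63,000: Ulric and Kerensa each take £63,000; Petra's £63,000 share passes to Petra's issue.
Petra's share (£63,000) is divided into 2 shares of £31,500: Valentina and Jarrah each take £31,500.

Valentina receives £31,500.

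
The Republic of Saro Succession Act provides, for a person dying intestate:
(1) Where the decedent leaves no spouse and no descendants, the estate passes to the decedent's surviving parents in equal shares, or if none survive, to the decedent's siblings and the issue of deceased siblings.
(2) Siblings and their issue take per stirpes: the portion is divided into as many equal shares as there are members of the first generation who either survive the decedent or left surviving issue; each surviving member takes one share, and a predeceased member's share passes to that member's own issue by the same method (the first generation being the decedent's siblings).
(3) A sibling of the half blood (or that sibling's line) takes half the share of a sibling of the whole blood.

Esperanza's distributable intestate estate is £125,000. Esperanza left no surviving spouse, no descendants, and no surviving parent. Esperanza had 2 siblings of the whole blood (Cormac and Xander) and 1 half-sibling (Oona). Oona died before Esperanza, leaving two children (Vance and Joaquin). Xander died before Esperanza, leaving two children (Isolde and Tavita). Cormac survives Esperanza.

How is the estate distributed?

The entire £125,000 passes to the siblings and their issue.
Counting each half-blood sibling's line as half a unit, there are 5/2 units in £125,000, so one unit is £50,000. Whole-blood lines (Cormac and Xander) take £50,000 each; half-blood lines (Oona) take £25,000 each.
Oona's share (£25,000) is divided into 2 shares of £12,500: Vance and Joaquin each take £12,500.
Xander's share (£50,000) is divided into 2 shares of £25,000: Isolde and Tavita each take £25,000.

Vance: £12,500; Joaquin: £12,500; Cormac: £50,000; Isolde: £25,000; Tavita: £25,000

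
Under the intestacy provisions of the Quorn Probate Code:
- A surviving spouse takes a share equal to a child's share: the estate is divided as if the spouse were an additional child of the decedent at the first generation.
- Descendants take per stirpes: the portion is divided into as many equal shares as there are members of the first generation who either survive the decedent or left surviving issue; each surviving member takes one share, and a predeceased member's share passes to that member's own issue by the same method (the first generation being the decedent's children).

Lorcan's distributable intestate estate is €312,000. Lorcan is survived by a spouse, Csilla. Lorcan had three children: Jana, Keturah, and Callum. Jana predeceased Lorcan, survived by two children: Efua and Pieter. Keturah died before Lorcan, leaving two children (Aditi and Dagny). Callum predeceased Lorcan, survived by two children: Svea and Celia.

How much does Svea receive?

Svea receives €39,000.

The spouse counts as an additional share at the children's level, so there are 4 primary shares of €78,000. Csilla takes one such share (€78,000).
The children's combined portion (€234,000) is divided into 3 shares of €78,000: Jana's €78,000 share passes to Jana's issue; Keturah's €78,000 share passes to Keturah's issue; Callum's €78,000 share passes to Callum's issue.
Jana's share (€78,000) is divided into 2 shares of €39,000: Efua and Pieter each take €39,000.
Keturah's share (€78,000) is divided into 2 shares of €39,000: Aditi and Dagny each take €39,000.
Callum's share (€78,000) is divided into 2 shares of €39,000: Svea and Celia each take €39,000.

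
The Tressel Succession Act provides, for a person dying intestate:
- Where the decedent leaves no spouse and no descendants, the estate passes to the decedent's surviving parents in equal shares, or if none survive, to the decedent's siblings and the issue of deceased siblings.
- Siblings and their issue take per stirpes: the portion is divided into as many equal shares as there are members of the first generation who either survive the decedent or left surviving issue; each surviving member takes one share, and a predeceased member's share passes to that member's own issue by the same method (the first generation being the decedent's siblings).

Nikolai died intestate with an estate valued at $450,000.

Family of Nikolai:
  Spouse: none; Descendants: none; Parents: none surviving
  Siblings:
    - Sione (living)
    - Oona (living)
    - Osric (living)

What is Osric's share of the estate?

The entire $450,000 passes to the siblings and their issue.
That amount ($450,000) is divided into 3 shares of $150,000: Sione, Oona, and Osric each take $150,000.

Osric receives $150,000.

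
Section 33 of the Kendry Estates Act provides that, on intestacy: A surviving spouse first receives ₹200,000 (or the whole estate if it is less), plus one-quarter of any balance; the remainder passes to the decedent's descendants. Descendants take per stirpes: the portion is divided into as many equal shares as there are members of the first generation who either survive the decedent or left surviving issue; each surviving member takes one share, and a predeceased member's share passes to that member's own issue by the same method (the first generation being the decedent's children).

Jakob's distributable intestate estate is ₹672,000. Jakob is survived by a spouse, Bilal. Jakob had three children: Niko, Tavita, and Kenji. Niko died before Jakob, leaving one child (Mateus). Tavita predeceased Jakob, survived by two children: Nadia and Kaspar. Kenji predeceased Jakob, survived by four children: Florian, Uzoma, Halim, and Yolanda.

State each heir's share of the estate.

Bilal: ₹318,000; Mateus: ₹118,000; Nadia: ₹59,000; Kaspar: ₹59,000; Florian: ₹29,500; Uzoma: ₹29,500; Halim: ₹29,500; Yolanda: ₹29,500

Bilal first takes ₹200,000, leaving a balance of ₹472,000. Bilal then takes one-quarter of the balance (₹118,000), for a total of ₹318,000. The remaining ₹354,000 passes to the descendants.
The descendants' portion (₹354,000) is divided into 3 shares of ₹118,000: Niko's ₹118,000 share passes to Niko's issue; Tavita's ₹118,000 share passes to Tavita's issue; Kenji's ₹118,000 share passes to Kenji's issue.
Niko's share (₹118,000) passes entirely to Mateus.
Tavita's share (₹118,000) is divided into 2 shares of ₹59,000: Nadia and Kaspar each take ₹59,000.
Kenji's share (₹118,000) is divided into 4 shares of ₹29,500: Florian, Uzoma, Halim, and Yolanda each take ₹29,500.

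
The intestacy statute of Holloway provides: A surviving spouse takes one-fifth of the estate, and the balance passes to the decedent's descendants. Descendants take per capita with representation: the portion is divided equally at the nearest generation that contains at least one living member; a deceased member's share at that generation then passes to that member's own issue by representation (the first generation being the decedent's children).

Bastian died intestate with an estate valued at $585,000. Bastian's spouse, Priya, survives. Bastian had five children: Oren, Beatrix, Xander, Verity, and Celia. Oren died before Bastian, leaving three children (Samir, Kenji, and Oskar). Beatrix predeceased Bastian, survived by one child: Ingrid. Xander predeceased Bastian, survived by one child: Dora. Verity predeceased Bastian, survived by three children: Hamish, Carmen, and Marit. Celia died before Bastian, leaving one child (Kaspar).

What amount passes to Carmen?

Carmen receives $52,000.

Priya takes one-fifth of $585,000 = $117,000. The remaining $468,000 passes to the descendants.
No child survives, so the initial division is made at the grandchildren's generation.
The descendants' portion ($468,000) is divided into 9 shares of $52,000: Samir, Kenji, Oskar, Ingrid, Dora, Hamish, Carmen, Marit, and Kaspar each take $52,000.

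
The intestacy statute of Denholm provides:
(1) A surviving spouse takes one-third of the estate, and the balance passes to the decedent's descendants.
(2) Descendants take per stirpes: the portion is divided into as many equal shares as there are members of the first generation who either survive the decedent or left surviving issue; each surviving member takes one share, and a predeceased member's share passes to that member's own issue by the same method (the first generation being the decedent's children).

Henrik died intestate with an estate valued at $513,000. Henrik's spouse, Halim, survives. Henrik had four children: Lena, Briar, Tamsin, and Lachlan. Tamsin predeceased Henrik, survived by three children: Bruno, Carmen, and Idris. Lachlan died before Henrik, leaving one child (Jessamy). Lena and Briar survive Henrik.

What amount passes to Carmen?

Carmen receives $28,500.

Halim takes one-third of $513,000 = $171,000. The remaining $342,000 passes to the descendants.
The descendants' portion ($342,000) is divided into 4 shares of $85,500: Lena and Briar each take $85,500; Tamsin's $85,500 share passes to Tamsin's issue; Lachlan's $85,500 share passes to Lachlan's issue.
Tamsin's share ($85,500) is divided into 3 shares of $28,500: Bruno, Carmen, and Idris each take $28,500.
Lachlan's share ($85,500) passes entirely to Jessamy.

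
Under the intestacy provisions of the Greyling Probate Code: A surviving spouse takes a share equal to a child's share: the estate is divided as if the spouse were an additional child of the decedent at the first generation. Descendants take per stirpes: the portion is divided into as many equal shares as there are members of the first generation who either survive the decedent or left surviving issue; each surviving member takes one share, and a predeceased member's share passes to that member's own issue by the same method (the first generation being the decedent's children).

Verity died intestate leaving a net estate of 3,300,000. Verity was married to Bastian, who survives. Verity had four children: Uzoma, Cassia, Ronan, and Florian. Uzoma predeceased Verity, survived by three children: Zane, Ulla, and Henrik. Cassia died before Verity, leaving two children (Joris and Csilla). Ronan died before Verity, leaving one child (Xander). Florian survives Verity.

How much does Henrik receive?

Henrik receives 220,000.

The spouse counts as an additional share at the children's level, so there are 5 primary shares of 660,000. Bastian takes one such share (660,000).
The children's combined portion (2,640,000) is divided into 4 shares of 660,000: Florian takes 660,000; Uzoma's 660,000 share passes to Uzoma's issue; Cassia's 660,000 share passes to Cassia's issue; Ronan's 660,000 share passes to Ronan's issue.
Uzoma's share (660,000) is divided into 3 shares of 220,000: Zane, Ulla, and Henrik each take 220,000.
Cassia's share (660,000) is divided into 2 shares of 330,000: Joris and Csilla each take 330,000.
Ronan's share (660,000) passes entirely to Xander.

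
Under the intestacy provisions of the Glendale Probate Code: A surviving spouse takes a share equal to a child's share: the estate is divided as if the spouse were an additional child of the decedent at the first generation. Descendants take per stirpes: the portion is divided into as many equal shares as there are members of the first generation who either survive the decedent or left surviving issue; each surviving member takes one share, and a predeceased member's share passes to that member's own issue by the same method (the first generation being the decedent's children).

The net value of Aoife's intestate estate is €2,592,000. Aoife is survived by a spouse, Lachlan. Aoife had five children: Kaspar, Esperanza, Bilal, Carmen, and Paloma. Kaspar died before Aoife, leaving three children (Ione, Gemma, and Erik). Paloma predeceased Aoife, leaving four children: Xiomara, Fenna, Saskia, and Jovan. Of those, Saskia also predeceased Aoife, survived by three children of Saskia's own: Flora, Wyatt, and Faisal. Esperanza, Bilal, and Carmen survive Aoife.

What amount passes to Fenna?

The spouse counts as an additional share at the children's level, so there are 6 primary shares of €432,000. Lachlan takes one such share (€432,000).
The children's combined portion (€2,160,000) is divided into 5 shares of €432,000: Esperanza, Bilal, and Carmen each take €432,000; Kaspar's €432,000 share passes to Kaspar's issue; Paloma's €432,000 share passes to Paloma's issue.
Kaspar's share (€432,000) is divided into 3 shares of €144,000: Ione, Gemma, and Erik each take €144,000.
Paloma's share (€432,000) is divided into 4 shares of €108,000: Xiomara, Fenna, and Jovan each take €108,000; Saskia's €108,000 share passes to Saskia's issue.
Saskia's share (€108,000) is divided into 3 shares of €36,000: Flora, Wyatt, and Faisal each take €36,000.

Fenna receives €108,000.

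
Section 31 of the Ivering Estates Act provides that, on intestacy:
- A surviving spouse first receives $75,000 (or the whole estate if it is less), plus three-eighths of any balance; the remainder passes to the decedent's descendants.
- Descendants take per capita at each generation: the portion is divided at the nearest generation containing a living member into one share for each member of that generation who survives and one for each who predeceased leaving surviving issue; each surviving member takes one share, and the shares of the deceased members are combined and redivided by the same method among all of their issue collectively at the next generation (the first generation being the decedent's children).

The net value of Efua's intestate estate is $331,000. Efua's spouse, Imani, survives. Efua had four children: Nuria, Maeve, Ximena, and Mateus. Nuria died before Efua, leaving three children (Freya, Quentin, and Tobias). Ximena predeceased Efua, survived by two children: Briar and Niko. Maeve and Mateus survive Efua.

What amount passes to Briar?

Imani first takes $75,000, leaving a balance of $256,000. Imani then takes three-eighths of the balance ($96,000), for a total of $171,000. The remaining $160,000 passes to the descendants.
The descendants' portion ($160,000) is divided at the children's generation into 4 shares of $40,000. Maeve and Mateus each take $40,000. The 2 shares of the deceased (Nuria and Ximena) are combined into a pool of $80,000.
That pool ($80,000) is divided at the grandchildren's generation equally among Freya, Quentin, Tobias, Briar, and Niko: $16,000 each.

Briar receives $16,000.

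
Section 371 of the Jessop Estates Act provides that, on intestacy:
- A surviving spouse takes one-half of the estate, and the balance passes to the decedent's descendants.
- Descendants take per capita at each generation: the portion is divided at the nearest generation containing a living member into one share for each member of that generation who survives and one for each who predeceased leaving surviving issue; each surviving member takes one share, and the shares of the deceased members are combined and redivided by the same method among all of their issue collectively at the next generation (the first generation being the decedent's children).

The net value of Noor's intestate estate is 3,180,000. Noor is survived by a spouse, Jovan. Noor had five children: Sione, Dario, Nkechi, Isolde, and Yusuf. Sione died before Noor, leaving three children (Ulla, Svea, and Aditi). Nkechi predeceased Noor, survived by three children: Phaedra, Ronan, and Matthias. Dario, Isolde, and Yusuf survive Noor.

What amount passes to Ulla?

Jovan takes one-half of 3,180,000 = 1,590,000. The remaining 1,590,000 passes to the descendants.
The descendants' portion (1,590,000) is divided at the children's generation into 5 shares of 318,000. Dario, Isolde, and Yusuf each take 318,000. The 2 shares of the deceased (Sione and Nkechi) are combined into a pool of 636,000.
That pool (636,000) is divided at the grandchildren's generation equally among Ulla, Svea, Aditi, Phaedra, Ronan, and Matthias: 106,000 each.

Ulla receives 106,000.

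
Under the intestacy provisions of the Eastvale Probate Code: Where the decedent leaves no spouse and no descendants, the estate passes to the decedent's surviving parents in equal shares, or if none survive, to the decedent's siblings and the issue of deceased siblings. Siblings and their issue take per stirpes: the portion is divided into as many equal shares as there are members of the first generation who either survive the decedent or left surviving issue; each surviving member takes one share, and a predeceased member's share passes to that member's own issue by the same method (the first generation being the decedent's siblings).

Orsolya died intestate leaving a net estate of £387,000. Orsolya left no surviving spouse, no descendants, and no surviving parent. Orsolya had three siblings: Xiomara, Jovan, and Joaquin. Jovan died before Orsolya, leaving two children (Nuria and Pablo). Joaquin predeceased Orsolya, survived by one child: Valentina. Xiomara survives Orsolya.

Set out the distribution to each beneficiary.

The entire £387,000 passes to the siblings and their issue.
That amount (£387,000) is divided into 3 shares of £129,000: Xiomara takes £129,000; Jovan's £129,000 share passes to Jovan's issue; Joaquin's £129,000 share passes to Joaquin's issue.
Jovan's share (£129,000) is divided into 2 shares of £64,500: Nuria and Pablo each take £64,500.
Joaquin's share (£129,000) passes entirely to Valentina.

Xiomara: £129,000; Nuria: £64,500; Pablo: £64,500; Valentina: £129,000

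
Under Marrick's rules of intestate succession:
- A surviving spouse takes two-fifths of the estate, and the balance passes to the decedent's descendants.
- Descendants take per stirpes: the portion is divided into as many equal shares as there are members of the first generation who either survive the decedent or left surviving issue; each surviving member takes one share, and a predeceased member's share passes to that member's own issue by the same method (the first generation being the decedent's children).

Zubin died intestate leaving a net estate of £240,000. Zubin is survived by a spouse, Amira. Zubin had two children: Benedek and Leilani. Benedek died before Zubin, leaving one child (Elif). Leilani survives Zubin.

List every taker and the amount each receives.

Amira: £96,000; Elif: £72,000; Leilani: £72,000

Amira takes two-fifths of £240,000 = £96,000. The remaining £144,000 passes to the descendants.
The descendants' portion (£144,000) is divided into 2 shares of £72,000: Leilani takes £72,000; Benedek's £72,000 share passes to Benedek's issue.
Benedek's share (£72,000) passes entirely to Elif.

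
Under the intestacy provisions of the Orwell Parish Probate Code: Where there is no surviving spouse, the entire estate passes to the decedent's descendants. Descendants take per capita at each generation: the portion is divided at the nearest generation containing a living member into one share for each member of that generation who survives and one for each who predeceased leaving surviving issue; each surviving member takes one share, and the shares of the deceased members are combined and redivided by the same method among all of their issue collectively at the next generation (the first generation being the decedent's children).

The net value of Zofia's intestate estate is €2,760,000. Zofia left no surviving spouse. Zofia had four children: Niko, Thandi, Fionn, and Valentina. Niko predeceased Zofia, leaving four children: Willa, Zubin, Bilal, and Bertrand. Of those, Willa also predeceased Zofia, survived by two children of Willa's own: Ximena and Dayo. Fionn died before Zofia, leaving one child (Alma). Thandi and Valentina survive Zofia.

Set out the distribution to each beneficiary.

The entire €2,760,000 passes to the descendants.
That amount (€2,760,000) is divided at the children's generation into 4 shares of €690,000. Thandi and Valentina each take €690,000. The 2 shares of the deceased (Niko and Fionn) are combined into a pool of €1,380,000.
That pool (€1,380,000) is divided at the grandchildren's generation into 5 shares of €276,000. Zubin, Bilal, Bertrand, and Alma each take €276,000. The remaining share for the deceased Willa (€276,000) is carried to the next generation.
That pool (€276,000) is divided at the great-grandchildren's generation equally among Ximena and Dayo: €138,000 each.

Ximena: €138,000; Dayo: €138,000; Zubin: €276,000; Bilal: €276,000; Bertrand: €276,000; Thandi: €690,000; Alma: €276,000; Valentina: €690,000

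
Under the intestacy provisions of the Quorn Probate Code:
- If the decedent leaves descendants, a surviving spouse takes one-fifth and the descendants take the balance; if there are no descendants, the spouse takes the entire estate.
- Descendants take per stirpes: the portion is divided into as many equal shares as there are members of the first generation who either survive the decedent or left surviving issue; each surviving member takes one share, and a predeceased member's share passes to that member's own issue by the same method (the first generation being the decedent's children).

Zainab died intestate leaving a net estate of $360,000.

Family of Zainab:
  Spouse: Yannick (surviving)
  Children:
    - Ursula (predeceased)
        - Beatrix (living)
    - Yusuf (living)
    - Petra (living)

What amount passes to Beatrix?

Beatrix receives $96,000.

Yannick takes one-fifth of $360,000 = $72,000. The remaining $288,000 passes to the descendants.
The descendants' portion ($288,000) is divided into 3 shares of $96,000: Yusuf and Petra each take $96,000; Ursula's $96,000 share passes to Ursula's issue.
Ursula's share ($96,000) passes entirely to Beatrix.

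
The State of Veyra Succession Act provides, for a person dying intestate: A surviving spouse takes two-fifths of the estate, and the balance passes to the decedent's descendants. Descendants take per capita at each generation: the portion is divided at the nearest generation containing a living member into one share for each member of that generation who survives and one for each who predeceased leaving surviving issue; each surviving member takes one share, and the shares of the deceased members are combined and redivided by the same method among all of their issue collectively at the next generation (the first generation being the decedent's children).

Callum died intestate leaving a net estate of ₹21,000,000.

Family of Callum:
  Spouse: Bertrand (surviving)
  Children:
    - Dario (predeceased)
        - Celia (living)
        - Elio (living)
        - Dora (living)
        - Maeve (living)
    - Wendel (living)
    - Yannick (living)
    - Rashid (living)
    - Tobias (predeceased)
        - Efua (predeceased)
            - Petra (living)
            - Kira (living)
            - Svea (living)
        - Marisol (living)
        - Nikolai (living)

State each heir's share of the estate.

Bertrand takes two-fifths of ₹21,000,000 = ₹8,400,000. The remaining ₹12,600,000 passes to the descendants.
The descendants' portion (₹12,600,000) is divided at the children's generation into 5 shares of ₹2,520,000. Wendel, Yannick, and Rashid each take ₹2,520,000. The 2 shares of the deceased (Dario and Tobias) are combined into a pool of ₹5,040,000.
That pool (₹5,040,000) is divided at the grandchildren's generation into 7 shares of ₹720,000. Celia, Elio, Dora, Maeve, Marisol, and Nikolai each take ₹720,000. The remaining share for the deceased Efua (₹720,000) is carried to the next generation.
That pool (₹720,000) is divided at the great-grandchildren's generation equally among Petra, Kira, and Svea: ₹240,000 each.

Bertrand: ₹8,400,000; Celia: ₹720,000; Elio: ₹720,000; Dora: ₹720,000; Maeve: ₹720,000; Wendel: ₹2,520,000; Yannick: ₹2,520,000; Rashid: ₹2,520,000; Petra: ₹240,000; Kira: ₹240,000; Svea: ₹240,000; Marisol: ₹720,000; Nikolai: ₹720,000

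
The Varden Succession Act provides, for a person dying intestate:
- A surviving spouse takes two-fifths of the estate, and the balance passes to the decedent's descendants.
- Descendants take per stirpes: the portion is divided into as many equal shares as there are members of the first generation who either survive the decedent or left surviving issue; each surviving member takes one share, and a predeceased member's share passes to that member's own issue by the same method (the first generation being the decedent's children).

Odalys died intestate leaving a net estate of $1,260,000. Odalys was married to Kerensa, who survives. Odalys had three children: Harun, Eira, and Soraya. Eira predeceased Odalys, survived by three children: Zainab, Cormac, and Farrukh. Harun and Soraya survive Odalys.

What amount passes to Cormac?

Kerensa takes two-fifths of $1,260,000 = $504,000. The remaining $756,000 passes to the descendants.
The descendants' portion ($756,000) is divided into 3 shares of $252,000: Harun and Soraya each take $252,000; Eira's $252,000 share passes to Eira's issue.
Eira's share ($252,000) is divided into 3 shares of $84,000: Zainab, Cormac, and Farrukh each take $84,000.

Cormac receives $84,000.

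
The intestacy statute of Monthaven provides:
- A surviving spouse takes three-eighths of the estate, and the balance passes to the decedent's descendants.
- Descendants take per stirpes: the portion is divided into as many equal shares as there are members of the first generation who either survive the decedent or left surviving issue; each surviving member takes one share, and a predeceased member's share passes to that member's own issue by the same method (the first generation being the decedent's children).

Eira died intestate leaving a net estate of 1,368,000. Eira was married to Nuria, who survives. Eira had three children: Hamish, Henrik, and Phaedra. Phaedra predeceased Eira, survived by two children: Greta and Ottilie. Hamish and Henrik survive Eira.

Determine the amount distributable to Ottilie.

Ottilie receives 142,500.

Nuria takes three-eighths of 1,368,000 = 513,000. The remaining 855,000 passes to the descendants.
The descendants' portion (855,000) is divided into 3 shares of 285,000: Hamish and Henrik each take 285,000; Phaedra's 285,000 share passes to Phaedra's issue.
Phaedra's share (285,000) is divided into 2 shares of 142,500: Greta and Ottilie each take 142,500.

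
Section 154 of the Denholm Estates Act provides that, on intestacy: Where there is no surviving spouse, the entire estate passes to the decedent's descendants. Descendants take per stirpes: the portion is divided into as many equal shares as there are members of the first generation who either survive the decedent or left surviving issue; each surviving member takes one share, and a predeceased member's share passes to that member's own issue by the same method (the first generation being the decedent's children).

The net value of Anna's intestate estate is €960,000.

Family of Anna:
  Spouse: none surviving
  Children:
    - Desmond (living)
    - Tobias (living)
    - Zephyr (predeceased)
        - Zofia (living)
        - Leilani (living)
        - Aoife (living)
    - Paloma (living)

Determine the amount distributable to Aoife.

The entire €960,000 passes to the descendants.
That amount (€960,000) is divided into 4 shares of €240,000: Desmond, Tobias, and Paloma each take €240,000; Zephyr's €240,000 share passes to Zephyr's issue.
Zephyr's share (€240,000) is divided into 3 shares of €80,000: Zofia, Leilani, and Aoife each take €80,000.

Aoife receives €80,000.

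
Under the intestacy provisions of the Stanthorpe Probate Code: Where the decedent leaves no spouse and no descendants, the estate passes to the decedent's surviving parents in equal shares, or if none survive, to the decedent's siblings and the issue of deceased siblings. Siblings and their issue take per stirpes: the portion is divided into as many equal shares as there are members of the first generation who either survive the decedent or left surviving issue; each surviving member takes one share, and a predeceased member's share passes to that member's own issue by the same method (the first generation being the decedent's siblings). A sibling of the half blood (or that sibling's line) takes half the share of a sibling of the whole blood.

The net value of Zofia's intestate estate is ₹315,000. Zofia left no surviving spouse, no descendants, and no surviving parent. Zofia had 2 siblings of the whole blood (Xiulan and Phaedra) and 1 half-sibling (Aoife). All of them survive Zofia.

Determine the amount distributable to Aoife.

Aoife receives ₹63,000.

The entire ₹315,000 passes to the siblings and their issue.
Counting each half-blood sibling's line as half a unit, there are 5/2 units in ₹315,000, so one unit is ₹126,000. Whole-blood lines (Xiulan and Phaedra) take ₹126,000 each; half-blood lines (Aoife) take ₹63,000 each.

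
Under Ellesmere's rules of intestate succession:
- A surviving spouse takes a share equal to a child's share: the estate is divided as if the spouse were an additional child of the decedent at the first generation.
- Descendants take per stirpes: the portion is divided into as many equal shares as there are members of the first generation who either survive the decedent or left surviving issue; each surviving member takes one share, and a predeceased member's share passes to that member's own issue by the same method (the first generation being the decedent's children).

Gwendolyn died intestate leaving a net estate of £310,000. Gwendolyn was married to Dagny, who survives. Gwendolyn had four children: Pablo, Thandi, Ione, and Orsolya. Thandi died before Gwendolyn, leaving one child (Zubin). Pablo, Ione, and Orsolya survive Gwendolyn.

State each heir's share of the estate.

The spouse counts as an additional share at the children's level, so there are 5 primary shares of £62,000. Dagny takes one such share (£62,000).
The children's combined portion (£248,000) is divided into 4 shares of £62,000: Pablo, Ione, and Orsolya each take £62,000; Thandi's £62,000 share passes to Thandi's issue.
Thandi's share (£62,000) passes entirely to Zubin.

Dagny: £62,000; Pablo: £62,000; Zubin: £62,000; Ione: £62,000; Orsolya: £62,000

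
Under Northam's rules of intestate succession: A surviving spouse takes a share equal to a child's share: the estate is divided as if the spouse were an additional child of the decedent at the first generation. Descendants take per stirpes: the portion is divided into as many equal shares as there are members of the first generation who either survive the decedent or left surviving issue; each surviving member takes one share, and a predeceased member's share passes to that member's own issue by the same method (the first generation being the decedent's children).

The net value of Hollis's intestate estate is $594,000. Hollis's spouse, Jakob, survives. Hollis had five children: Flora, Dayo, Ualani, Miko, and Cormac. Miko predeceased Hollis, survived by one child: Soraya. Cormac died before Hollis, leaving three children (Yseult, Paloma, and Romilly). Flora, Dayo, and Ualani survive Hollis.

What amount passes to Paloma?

Paloma receives $33,000.

The spouse counts as an additional share at the children's level, so there are 6 primary shares of $99,000. Jakob takes one such share ($99,000).
The children's combined portion ($495,000) is divided into 5 shares of $99,000: Flora, Dayo, and Ualani each take $99,000; Miko's $99,000 share passes to Miko's issue; Cormac's $99,000 share passes to Cormac's issue.
Miko's share ($99,000) passes entirely to Soraya.
Cormac's share ($99,000) is divided into 3 shares of $33,000: Yseult, Paloma, and Romilly each take $33,000.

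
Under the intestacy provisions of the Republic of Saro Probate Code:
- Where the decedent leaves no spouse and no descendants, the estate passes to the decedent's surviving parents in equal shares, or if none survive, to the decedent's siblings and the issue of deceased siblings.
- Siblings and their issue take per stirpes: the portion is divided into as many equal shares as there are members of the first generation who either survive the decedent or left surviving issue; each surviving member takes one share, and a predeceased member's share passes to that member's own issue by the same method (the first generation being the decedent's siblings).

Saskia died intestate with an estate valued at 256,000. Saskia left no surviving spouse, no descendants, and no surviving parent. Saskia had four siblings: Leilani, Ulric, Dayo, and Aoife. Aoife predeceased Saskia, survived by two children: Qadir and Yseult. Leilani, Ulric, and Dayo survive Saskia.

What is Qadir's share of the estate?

Qadir receives 32,000.

The entire 256,000 passes to the siblings and their issue.
That amount (256,000) is divided into 4 shares of 64,000: Leilani, Ulric, and Dayo each take 64,000; Aoife's 64,000 share passes to Aoife's issue.
Aoife's share (64,000) is divided into 2 shares of 32,000: Qadir and Yseult each take 32,000.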